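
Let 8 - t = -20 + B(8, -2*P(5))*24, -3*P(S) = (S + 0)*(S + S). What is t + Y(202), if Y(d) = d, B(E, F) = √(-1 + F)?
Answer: 230 - 8*√291 ≈ 93.530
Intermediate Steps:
P(S) = -2*S²/3 (P(S) = -(S + 0)*(S + S)/3 = -S*2*S/3 = -2*S²/3)
t = 28 - 8*√291 (t = 8 - (-20 + √(-1 - (-4)*5²/3)*24) = 8 - (-20 + √(-1 - (-4)*25/3)*24) = 8 - (-20 + √(-1 - 2*(-50/3))*24) = 8 - (-20 + √(-1 + 100/3)*24) = 8 - (-20 + √(97/3)*24) = 8 - (-20 + (√291/3)*24) = 8 - (-20 + 8*√291) = 8 + (20 - 8*√291) = 28 - 8*√291 ≈ -108.47)
t + Y(202) = (28 - 8*√291) + 202 = 230 - 8*√291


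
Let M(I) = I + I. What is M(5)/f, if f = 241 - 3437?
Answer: -5/1598 ≈ -0.0031289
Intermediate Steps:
M(I) = 2*I
f = -3196
M(5)/f = (2*5)/(-3196) = 10*(-1/3196) = -5/1598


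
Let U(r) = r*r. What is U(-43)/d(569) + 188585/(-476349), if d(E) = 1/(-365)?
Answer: -321480983450/476349 ≈ -6.7489e+5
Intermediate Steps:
d(E) = -1/365
U(r) = r²
U(-43)/d(569) + 188585/(-476349) = (-43)²/(-1/365) + 188585/(-476349) = 1849*(-365) + 188585*(-1/476349) = -674885 - 188585/476349 = -321480983450/476349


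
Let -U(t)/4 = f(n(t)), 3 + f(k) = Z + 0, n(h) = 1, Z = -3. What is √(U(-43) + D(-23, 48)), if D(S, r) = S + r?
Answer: 7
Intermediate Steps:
f(k) = -6 (f(k) = -3 + (-3 + 0) = -3 - 3 = -6)
U(t) = 24 (U(t) = -4*(-6) = 24)
√(U(-43) + D(-23, 48)) = √(24 + (-23 + 48)) = √(24 + 25) = √49 = 7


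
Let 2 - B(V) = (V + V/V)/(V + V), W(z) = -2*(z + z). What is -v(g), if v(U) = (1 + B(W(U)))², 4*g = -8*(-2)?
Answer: -6561/1024 ≈ -6.4072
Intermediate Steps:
W(z) = -4*z
B(V) = 2 - (1 + V)/(2*V) (B(V) = 2 - (V + V/V)/(V + V) = 2 - (V + 1)/(2*V) = 2 - (1 + V)*1/(2*V) = 2 - (1 + V)/(2*V))
g = 4 (g = (-8*(-2))/4 = (¼)*16 = 4)
v(U) = (1 - (-1 - 12*U)/(8*U))² (v(U) = (1 + (-1 + 3*(-4*U))/(2*((-4*U))))² = (1 + (-1/(4*U))*(-1 - 12*U)/2)² = (1 - (-1 - 12*U)/(8*U))²)
-v(g) = -(1 + 20*4)²/(64*4²) = -(1 + 80)²/(64*16) = -81²/(64*16) = -6561/(64*16) = -1*6561/1024 = -6561/1024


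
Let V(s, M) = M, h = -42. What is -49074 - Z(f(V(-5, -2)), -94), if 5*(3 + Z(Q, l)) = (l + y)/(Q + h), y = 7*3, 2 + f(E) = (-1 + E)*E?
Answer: -9323563/190 ≈ -49071.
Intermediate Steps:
f(E) = -2 + E*(-1 + E) (f(E) = -2 + (-1 + E)*E = -2 + E*(-1 + E))
y = 21
Z(Q, l) = -3 + (21 + l)/(5*(-42 + Q)) (Z(Q, l) = -3 + ((l + 21)/(Q - 42))/5 = -3 + ((21 + l)/(-42 + Q))/5 = -3 + (21 + l)/(5*(-42 + Q)))
-49074 - Z(f(V(-5, -2)), -94) = -49074 - (651 - 94 - 15*(-2 + (-2)² - 1*(-2)))/(5*(-42 + (-2 + (-2)² - 1*(-2)))) = -49074 - (651 - 94 - 15*(-2 + 4 + 2))/(5*(-42 + (-2 + 4 + 2))) = -49074 - (651 - 94 - 15*4)/(5*(-42 + 4)) = -49074 - (651 - 94 - 60)/(5*(-38)) = -49074 - (-1)*497/(5*38) = -49074 - 1*(-497/190) = -49074 + 497/190 = -9323563/190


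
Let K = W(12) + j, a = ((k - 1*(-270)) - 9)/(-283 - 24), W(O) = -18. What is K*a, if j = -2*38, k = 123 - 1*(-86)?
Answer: 44180/307 ≈ 143.91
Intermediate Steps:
k = 209 (k = 123 + 86 = 209)
a = -470/307 (a = ((209 - 1*(-270)) - 9)/(-283 - 24) = ((209 + 270) - 9)/(-307) = (479 - 9)*(-1/307) = 470*(-1/307) = -470/307 ≈ -1.5309)
j = -76
K = -94 (K = -18 - 76 = -94)
K*a = -94*(-470/307) = 44180/307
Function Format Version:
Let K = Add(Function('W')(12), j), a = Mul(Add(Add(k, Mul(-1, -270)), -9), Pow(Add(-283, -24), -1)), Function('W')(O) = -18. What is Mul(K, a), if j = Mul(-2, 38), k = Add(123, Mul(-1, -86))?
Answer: Rational(44180, 307) ≈ 143.91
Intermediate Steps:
k = 209 (k = Add(123, 86) = 209)
a = Rational(-470, 307) (a = Mul(Add(Add(209, Mul(-1, -270)), -9), Pow(Add(-283, -24), -1)) = Mul(Add(Add(209, 270), -9), Pow(-307, -1)) = Mul(Add(479, -9), Rational(-1, 307)) = Mul(470, Rational(-1, 307)) = Rational(-470, 307) ≈ -1.5309)
j = -76
K = -94 (K = Add(-18, -76) = -94)
Mul(K, a) = Mul(-94, Rational(-470, 307)) = Rational(44180, 307)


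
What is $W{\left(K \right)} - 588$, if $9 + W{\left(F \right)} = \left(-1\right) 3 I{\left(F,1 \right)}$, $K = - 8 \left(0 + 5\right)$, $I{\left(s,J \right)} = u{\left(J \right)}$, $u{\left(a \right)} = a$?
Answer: $-600$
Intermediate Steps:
$I{\left(s,J \right)} = J$
$K = -40$ ($K = - 8 \cdot 5 = \left(-1\right) 40 = -40$)
$W{\left(F \right)} = -12$ ($W{\left(F \right)} = -9 + \left(-1\right) 3 \cdot 1 = -9 - 3 = -12$)
$W{\left(K \right)} - 588 = -12 - 588 = -600$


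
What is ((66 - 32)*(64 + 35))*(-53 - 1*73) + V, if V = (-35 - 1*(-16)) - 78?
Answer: -424213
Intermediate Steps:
V = -97 (V = (-35 + 16) - 78 = -19 - 78 = -97)
((66 - 32)*(64 + 35))*(-53 - 1*73) + V = ((66 - 32)*(64 + 35))*(-53 - 1*73) - 97 = (34*99)*(-53 - 73) - 97 = 3366*(-126) - 97 = -424116 - 97 = -424213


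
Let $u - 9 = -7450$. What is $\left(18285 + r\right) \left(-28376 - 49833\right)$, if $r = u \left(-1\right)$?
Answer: $-2012004734$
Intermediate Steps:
$u = -7441$ ($u = 9 - 7450 = -7441$)
$r = 7441$ ($r = \left(-7441\right) \left(-1\right) = 7441$)
$\left(18285 + r\right) \left(-28376 - 49833\right) = \left(18285 + 7441\right) \left(-28376 - 49833\right) = 25726 \left(-78209\right) = -2012004734$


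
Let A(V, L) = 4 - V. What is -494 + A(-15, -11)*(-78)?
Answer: -1976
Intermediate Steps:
-494 + A(-15, -11)*(-78) = -494 + (4 - 1*(-15))*(-78) = -494 + (4 + 15)*(-78) = -494 + 19*(-78) = -494 - 1482 = -1976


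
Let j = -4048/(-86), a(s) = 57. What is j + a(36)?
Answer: 4475/43 ≈ 104.07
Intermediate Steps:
j = 2024/43 (j = -4048*(-1/86) = 2024/43 ≈ 47.070)
j + a(36) = 2024/43 + 57 = 4475/43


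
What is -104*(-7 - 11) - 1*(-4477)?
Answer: 6349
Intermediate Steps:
-104*(-7 - 11) - 1*(-4477) = -104*(-18) + 4477 = 1872 + 4477 = 6349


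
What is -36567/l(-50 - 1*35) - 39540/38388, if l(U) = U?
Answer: 6864574/15995 ≈ 429.17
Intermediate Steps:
-36567/l(-50 - 1*35) - 39540/38388 = -36567/(-50 - 1*35) - 39540/38388 = -36567/(-50 - 35) - 39540*1/38388 = -36567/(-85) - 3295/3199 = -36567*(-1/85) - 3295/3199 = 2151/5 - 3295/3199 = 6864574/15995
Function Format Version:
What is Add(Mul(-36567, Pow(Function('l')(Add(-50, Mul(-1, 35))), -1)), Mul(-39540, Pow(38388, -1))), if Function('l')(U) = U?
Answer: Rational(6864574, 15995) ≈ 429.17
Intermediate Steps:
Add(Mul(-36567, Pow(Function('l')(Add(-50, Mul(-1, 35))), -1)), Mul(-39540, Pow(38388, -1))) = Add(Mul(-36567, Pow(Add(-50, Mul(-1, 35)), -1)), Mul(-39540, Pow(38388, -1))) = Add(Mul(-36567, Pow(Add(-50, -35), -1)), Mul(-39540, Rational(1, 38388))) = Add(Mul(-36567, Pow(-85, -1)), Rational(-3295, 3199)) = Add(Mul(-36567, Rational(-1, 85)), Rational(-3295, 3199)) = Add(Rational(2151, 5), Rational(-3295, 3199)) = Rational(6864574, 15995)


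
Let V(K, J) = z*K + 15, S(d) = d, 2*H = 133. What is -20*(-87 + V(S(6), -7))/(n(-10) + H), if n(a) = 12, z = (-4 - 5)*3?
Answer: 9360/157 ≈ 59.618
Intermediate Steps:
H = 133/2 (H = (½)*133 = 133/2 ≈ 66.500)
z = -27 (z = -9*3 = -27)
V(K, J) = 15 - 27*K (V(K, J) = -27*K + 15 = 15 - 27*K)
-20*(-87 + V(S(6), -7))/(n(-10) + H) = -20*(-87 + (15 - 27*6))/(12 + 133/2) = -20*(-87 + (15 - 162))/157/2 = -20*(-87 - 147)*2/157 = -(-4680)*2/157 = -20*(-468/157) = 9360/157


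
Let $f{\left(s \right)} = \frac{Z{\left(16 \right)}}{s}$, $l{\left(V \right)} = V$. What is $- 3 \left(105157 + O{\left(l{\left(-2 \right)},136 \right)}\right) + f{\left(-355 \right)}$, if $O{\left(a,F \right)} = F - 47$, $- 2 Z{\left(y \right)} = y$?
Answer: $- \frac{112086982}{355} \approx -3.1574 \cdot 10^{5}$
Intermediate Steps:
$Z{\left(y \right)} = - \frac{y}{2}$
$O{\left(a,F \right)} = -47 + F$
$f{\left(s \right)} = - \frac{8}{s}$ ($f{\left(s \right)} = \frac{\left(- \frac{1}{2}\right) 16}{s} = - \frac{8}{s}$)
$- 3 \left(105157 + O{\left(l{\left(-2 \right)},136 \right)}\right) + f{\left(-355 \right)} = - 3 \left(105157 + \left(-47 + 136\right)\right) - \frac{8}{-355} = - 3 \left(105157 + 89\right) - - \frac{8}{355} = \left(-3\right) 105246 + \frac{8}{355} = -315738 + \frac{8}{355} = - \frac{112086982}{355}$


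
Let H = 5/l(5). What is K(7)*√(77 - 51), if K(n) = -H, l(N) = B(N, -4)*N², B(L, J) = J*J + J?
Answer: -√26/60 ≈ -0.084984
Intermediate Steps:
B(L, J) = J + J² (B(L, J) = J² + J = J + J²)
l(N) = 12*N² (l(N) = (-4*(1 - 4))*N² = (-4*(-3))*N² = 12*N²)
H = 1/60 (H = 5/((12*5²)) = 5/((12*25)) = 5/300 = 5*(1/300) = 1/60 ≈ 0.016667)
K(n) = -1/60 (K(n) = -1*1/60 = -1/60)
K(7)*√(77 - 51) = -√(77 - 51)/60 = -√26/60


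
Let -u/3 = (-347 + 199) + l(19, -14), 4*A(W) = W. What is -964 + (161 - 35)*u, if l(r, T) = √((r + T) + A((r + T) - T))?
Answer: 54980 - 189*√39 ≈ 53800.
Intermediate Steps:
A(W) = W/4
l(r, T) = √(T + 5*r/4) (l(r, T) = √((r + T) + ((r + T) - T)/4) = √((T + r) + ((T + r) - T)/4) = √((T + r) + r/4) = √(T + 5*r/4))
u = 444 - 3*√39/2 (u = -3*((-347 + 199) + √(4*(-14) + 5*19)/2) = -3*(-148 + √(-56 + 95)/2) = -3*(-148 + √39/2) = 444 - 3*√39/2 ≈ 434.63)
-964 + (161 - 35)*u = -964 + (161 - 35)*(444 - 3*√39/2) = -964 + 126*(444 - 3*√39/2) = -964 + (55944 - 189*√39) = 54980 - 189*√39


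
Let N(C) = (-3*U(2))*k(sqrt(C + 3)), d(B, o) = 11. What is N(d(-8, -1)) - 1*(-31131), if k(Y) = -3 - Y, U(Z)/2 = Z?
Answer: 31167 + 12*sqrt(14) ≈ 31212.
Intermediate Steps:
U(Z) = 2*Z
N(C) = 36 + 12*sqrt(3 + C) (N(C) = (-6*2)*(-3 - sqrt(C + 3)) = (-3*4)*(-3 - sqrt(3 + C)) = -12*(-3 - sqrt(3 + C)) = 36 + 12*sqrt(3 + C))
N(d(-8, -1)) - 1*(-31131) = (36 + 12*sqrt(3 + 11)) - 1*(-31131) = (36 + 12*sqrt(14)) + 31131 = 31167 + 12*sqrt(14)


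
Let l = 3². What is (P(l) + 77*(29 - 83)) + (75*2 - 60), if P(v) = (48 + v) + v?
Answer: -4002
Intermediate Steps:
l = 9
P(v) = 48 + 2*v
(P(l) + 77*(29 - 83)) + (75*2 - 60) = ((48 + 2*9) + 77*(29 - 83)) + (75*2 - 60) = ((48 + 18) + 77*(-54)) + (150 - 60) = (66 - 4158) + 90 = -4092 + 90 = -4002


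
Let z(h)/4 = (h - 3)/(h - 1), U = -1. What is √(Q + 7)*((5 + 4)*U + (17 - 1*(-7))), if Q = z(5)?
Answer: 45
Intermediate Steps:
z(h) = 4*(-3 + h)/(-1 + h) (z(h) = 4*((h - 3)/(h - 1)) = 4*((-3 + h)/(-1 + h)) = 4*(-3 + h)/(-1 + h))
Q = 2 (Q = 4*(-3 + 5)/(-1 + 5) = 4*2/4 = 4*(¼)*2 = 2)
√(Q + 7)*((5 + 4)*U + (17 - 1*(-7))) = √(2 + 7)*((5 + 4)*(-1) + (17 - 1*(-7))) = √9*(9*(-1) + (17 + 7)) = 3*(-9 + 24) = 3*15 = 45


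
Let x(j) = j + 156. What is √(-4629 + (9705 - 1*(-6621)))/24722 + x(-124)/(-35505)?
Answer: -32/35505 + √11697/24722 ≈ 0.0034735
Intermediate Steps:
x(j) = 156 + j
√(-4629 + (9705 - 1*(-6621)))/24722 + x(-124)/(-35505) = √(-4629 + (9705 - 1*(-6621)))/24722 + (156 - 124)/(-35505) = √(-4629 + (9705 + 6621))*(1/24722) + 32*(-1/35505) = √(-4629 + 16326)*(1/24722) - 32/35505 = √11697*(1/24722) - 32/35505 = √11697/24722 - 32/35505 = -32/35505 + √11697/24722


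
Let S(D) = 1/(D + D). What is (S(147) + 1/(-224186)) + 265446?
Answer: 4373931912239/16477671 ≈ 2.6545e+5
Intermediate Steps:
S(D) = 1/(2*D)
(S(147) + 1/(-224186)) + 265446 = ((½)/147 + 1/(-224186)) + 265446 = ((½)*(1/147) - 1/224186) + 265446 = (1/294 - 1/224186) + 265446 = 55973/16477671 + 265446 = 4373931912239/16477671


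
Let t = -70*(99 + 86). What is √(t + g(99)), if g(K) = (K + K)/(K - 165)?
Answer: I*√12953 ≈ 113.81*I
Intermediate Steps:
t = -12950 (t = -70*185 = -12950)
g(K) = 2*K/(-165 + K) (g(K) = (2*K)/(-165 + K) = 2*K/(-165 + K))
√(t + g(99)) = √(-12950 + 2*99/(-165 + 99)) = √(-12950 + 2*99/(-66)) = √(-12950 + 2*99*(-1/66)) = √(-12950 - 3) = √(-12953) = I*√12953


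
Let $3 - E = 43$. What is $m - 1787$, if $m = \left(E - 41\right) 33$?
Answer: $-4460$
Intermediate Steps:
$E = -40$ ($E = 3 - 43 = -40$)
$m = -2673$ ($m = \left(-40 - 41\right) 33 = \left(-81\right) 33 = -2673$)
$m - 1787 = -2673 - 1787 = -4460$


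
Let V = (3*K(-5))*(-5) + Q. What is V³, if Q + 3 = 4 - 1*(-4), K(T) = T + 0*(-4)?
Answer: 512000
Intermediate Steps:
K(T) = T (K(T) = T + 0 = T)
Q = 5 (Q = -3 + (4 - 1*(-4)) = -3 + (4 + 4) = -3 + 8 = 5)
V = 80 (V = (3*(-5))*(-5) + 5 = -15*(-5) + 5 = 75 + 5 = 80)
V³ = 80³ = 512000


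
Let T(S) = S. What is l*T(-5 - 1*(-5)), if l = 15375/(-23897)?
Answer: 0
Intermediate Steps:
l = -15375/23897 (l = 15375*(-1/23897) = -15375/23897 ≈ -0.64339)
l*T(-5 - 1*(-5)) = -15375*(-5 - 1*(-5))/23897 = -15375*(-5 + 5)/23897 = -15375/23897*0 = 0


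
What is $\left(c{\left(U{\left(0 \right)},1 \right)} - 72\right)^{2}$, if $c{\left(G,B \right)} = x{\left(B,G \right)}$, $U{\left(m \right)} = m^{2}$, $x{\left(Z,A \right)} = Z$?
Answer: $5041$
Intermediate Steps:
$c{\left(G,B \right)} = B$
$\left(c{\left(U{\left(0 \right)},1 \right)} - 72\right)^{2} = \left(1 - 72\right)^{2} = \left(-71\right)^{2} = 5041$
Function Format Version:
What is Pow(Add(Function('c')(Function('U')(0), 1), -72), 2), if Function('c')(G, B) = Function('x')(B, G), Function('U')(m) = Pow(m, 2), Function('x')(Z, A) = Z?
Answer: 5041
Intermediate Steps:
Function('c')(G, B) = B
Pow(Add(Function('c')(Function('U')(0), 1), -72), 2) = Pow(Add(1, -72), 2) = Pow(-71, 2) = 5041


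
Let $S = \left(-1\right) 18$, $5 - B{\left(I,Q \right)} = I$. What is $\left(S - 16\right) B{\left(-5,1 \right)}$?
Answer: $-340$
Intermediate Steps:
$B{\left(I,Q \right)} = 5 - I$
$S = -18$
$\left(S - 16\right) B{\left(-5,1 \right)} = \left(-18 - 16\right) \left(5 - -5\right) = - 34 \left(5 + 5\right) = \left(-34\right) 10 = -340$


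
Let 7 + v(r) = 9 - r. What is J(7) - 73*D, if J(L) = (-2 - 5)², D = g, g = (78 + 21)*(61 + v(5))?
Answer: -419117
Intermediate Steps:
v(r) = 2 - r (v(r) = -7 + (9 - r) = 2 - r)
g = 5742 (g = (78 + 21)*(61 + (2 - 1*5)) = 99*(61 + (2 - 5)) = 99*(61 - 3) = 99*58 = 5742)
D = 5742
J(L) = 49 (J(L) = (-7)² = 49)
J(7) - 73*D = 49 - 73*5742 = 49 - 419166 = -419117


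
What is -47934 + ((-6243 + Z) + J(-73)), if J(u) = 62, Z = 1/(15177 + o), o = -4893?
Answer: -556518659/10284 ≈ -54115.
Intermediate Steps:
Z = 1/10284 (Z = 1/(15177 - 4893) = 1/10284 ≈ 9.7238e-5)
-47934 + ((-6243 + Z) + J(-73)) = -47934 + ((-6243 + 1/10284) + 62) = -47934 + (-64203011/10284 + 62) = -47934 - 63565403/10284 = -556518659/10284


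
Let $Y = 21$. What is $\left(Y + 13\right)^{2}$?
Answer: $1156$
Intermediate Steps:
$\left(Y + 13\right)^{2} = \left(21 + 13\right)^{2} = 34^{2} = 1156$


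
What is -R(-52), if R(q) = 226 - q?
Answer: -278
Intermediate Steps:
-R(-52) = -(226 - 1*(-52)) = -(226 + 52) = -1*278 = -278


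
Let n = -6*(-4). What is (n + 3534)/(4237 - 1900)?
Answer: 1186/779 ≈ 1.5225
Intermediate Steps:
n = 24
(n + 3534)/(4237 - 1900) = (24 + 3534)/(4237 - 1900) = 3558/2337 = 3558*(1/2337) = 1186/779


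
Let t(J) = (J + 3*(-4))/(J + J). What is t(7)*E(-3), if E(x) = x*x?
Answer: -45/14 ≈ -3.2143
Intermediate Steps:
t(J) = (-12 + J)/(2*J) (t(J) = (J - 12)/((2*J)) = (-12 + J)*(1/(2*J)) = (-12 + J)/(2*J))
E(x) = x²
t(7)*E(-3) = ((½)*(-12 + 7)/7)*(-3)² = ((½)*(⅐)*(-5))*9 = -5/14*9 = -45/14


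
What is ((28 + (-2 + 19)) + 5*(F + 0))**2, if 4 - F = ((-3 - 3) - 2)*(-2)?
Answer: 225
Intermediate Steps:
F = -12 (F = 4 - ((-3 - 3) - 2)*(-2) = 4 - (-6 - 2)*(-2) = 4 - (-8)*(-2) = 4 - 1*16 = 4 - 16 = -12)
((28 + (-2 + 19)) + 5*(F + 0))**2 = ((28 + (-2 + 19)) + 5*(-12 + 0))**2 = ((28 + 17) + 5*(-12))**2 = (45 - 60)**2 = (-15)**2 = 225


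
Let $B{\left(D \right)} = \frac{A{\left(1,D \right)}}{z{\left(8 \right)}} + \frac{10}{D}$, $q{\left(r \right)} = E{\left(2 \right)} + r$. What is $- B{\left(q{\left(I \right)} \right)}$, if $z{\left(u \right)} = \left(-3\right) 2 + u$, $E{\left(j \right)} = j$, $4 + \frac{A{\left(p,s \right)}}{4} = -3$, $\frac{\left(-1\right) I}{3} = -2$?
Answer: $\frac{51}{4} \approx 12.75$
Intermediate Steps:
$I = 6$ ($I = \left(-3\right) \left(-2\right) = 6$)
$A{\left(p,s \right)} = -28$ ($A{\left(p,s \right)} = -16 + 4 \left(-3\right) = -16 - 12 = -28$)
$z{\left(u \right)} = -6 + u$
$q{\left(r \right)} = 2 + r$
$B{\left(D \right)} = -14 + \frac{10}{D}$ ($B{\left(D \right)} = - \frac{28}{-6 + 8} + \frac{10}{D} = - \frac{28}{2} + \frac{10}{D} = \left(-28\right) \frac{1}{2} + \frac{10}{D} = -14 + \frac{10}{D}$)
$- B{\left(q{\left(I \right)} \right)} = - (-14 + \frac{10}{2 + 6}) = - (-14 + \frac{10}{8}) = - (-14 + 10 \cdot \frac{1}{8}) = - (-14 + \frac{5}{4}) = \left(-1\right) \left(- \frac{51}{4}\right) = \frac{51}{4}$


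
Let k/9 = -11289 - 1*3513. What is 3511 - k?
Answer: 136729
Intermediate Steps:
k = -133218 (k = 9*(-11289 - 1*3513) = 9*(-11289 - 3513) = 9*(-14802) = -133218)
3511 - k = 3511 - 1*(-133218) = 3511 + 133218 = 136729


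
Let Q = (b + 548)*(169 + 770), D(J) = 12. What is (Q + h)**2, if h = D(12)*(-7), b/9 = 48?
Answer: 846650258496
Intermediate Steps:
b = 432 (b = 9*48 = 432)
h = -84 (h = 12*(-7) = -84)
Q = 920220 (Q = (432 + 548)*(169 + 770) = 980*939 = 920220)
(Q + h)**2 = (920220 - 84)**2 = 920136**2 = 846650258496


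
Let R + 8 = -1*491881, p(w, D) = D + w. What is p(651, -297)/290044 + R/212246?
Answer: -302106606/130425167 ≈ -2.3163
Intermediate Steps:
R = -491889 (R = -8 - 1*491881 = -8 - 491881 = -491889)
p(651, -297)/290044 + R/212246 = (-297 + 651)/290044 - 491889/212246 = 354*(1/290044) - 491889*1/212246 = 3/2458 - 491889/212246 = -302106606/130425167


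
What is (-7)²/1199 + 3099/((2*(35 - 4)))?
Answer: 3718739/74338 ≈ 50.025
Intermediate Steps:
(-7)²/1199 + 3099/((2*(35 - 4))) = 49*(1/1199) + 3099/((2*31)) = 49/1199 + 3099/62 = 3718739/74338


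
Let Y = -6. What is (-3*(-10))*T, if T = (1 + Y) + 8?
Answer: 90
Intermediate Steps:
T = 3 (T = (1 - 6) + 8 = -5 + 8 = 3)
(-3*(-10))*T = -3*(-10)*3 = 30*3 = 90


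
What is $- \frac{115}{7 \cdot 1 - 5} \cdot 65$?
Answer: $- \frac{7475}{2} \approx -3737.5$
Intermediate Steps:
$- \frac{115}{7 \cdot 1 - 5} \cdot 65 = - \frac{115}{7 - 5} \cdot 65 = - \frac{115}{2} \cdot 65 = \left(-115\right) \frac{1}{2} \cdot 65 = \left(- \frac{115}{2}\right) 65 = - \frac{7475}{2}$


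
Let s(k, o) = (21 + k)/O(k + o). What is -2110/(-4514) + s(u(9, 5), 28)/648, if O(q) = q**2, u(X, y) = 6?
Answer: 29272177/62618208 ≈ 0.46747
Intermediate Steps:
s(k, o) = (21 + k)/(k + o)**2 (s(k, o) = (21 + k)/((k + o)**2) = (21 + k)/(k + o)**2)
-2110/(-4514) + s(u(9, 5), 28)/648 = -2110/(-4514) + ((21 + 6)/(6 + 28)**2)/648 = -2110*(-1/4514) + (27/34**2)*(1/648) = 1055/2257 + ((1/1156)*27)*(1/648) = 1055/2257 + (27/1156)*(1/648) = 1055/2257 + 1/27744 = 29272177/62618208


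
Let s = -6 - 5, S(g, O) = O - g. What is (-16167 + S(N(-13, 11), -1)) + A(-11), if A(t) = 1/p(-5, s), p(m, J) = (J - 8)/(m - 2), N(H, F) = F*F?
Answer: -309484/19 ≈ -16289.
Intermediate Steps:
N(H, F) = F**2
s = -11
p(m, J) = (-8 + J)/(-2 + m)
A(t) = 7/19 (A(t) = 1/((-8 - 11)/(-2 - 5)) = 1/(-19/(-7)) = 1/(-1/7*(-19)) = 1/(19/7) = 7/19)
(-16167 + S(N(-13, 11), -1)) + A(-11) = (-16167 + (-1 - 1*11**2)) + 7/19 = (-16167 + (-1 - 1*121)) + 7/19 = (-16167 + (-1 - 121)) + 7/19 = (-16167 - 122) + 7/19 = -16289 + 7/19 = -309484/19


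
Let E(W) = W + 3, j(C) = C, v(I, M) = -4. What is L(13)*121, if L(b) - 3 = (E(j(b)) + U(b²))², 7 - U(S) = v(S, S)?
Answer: 88572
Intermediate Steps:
U(S) = 11 (U(S) = 7 - 1*(-4) = 7 + 4 = 11)
E(W) = 3 + W
L(b) = 3 + (14 + b)² (L(b) = 3 + ((3 + b) + 11)² = 3 + (14 + b)²)
L(13)*121 = (3 + (14 + 13)²)*121 = (3 + 27²)*121 = (3 + 729)*121 = 732*121 = 88572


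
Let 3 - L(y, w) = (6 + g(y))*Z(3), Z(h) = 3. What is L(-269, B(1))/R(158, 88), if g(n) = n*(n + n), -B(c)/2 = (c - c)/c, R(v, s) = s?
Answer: -39471/8 ≈ -4933.9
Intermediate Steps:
B(c) = 0 (B(c) = -2*(c - c)/c = -0/c = -2*0 = 0)
g(n) = 2*n**2 (g(n) = n*(2*n) = 2*n**2)
L(y, w) = -15 - 6*y**2 (L(y, w) = 3 - (6 + 2*y**2)*3 = 3 - (18 + 6*y**2) = 3 + (-18 - 6*y**2) = -15 - 6*y**2)
L(-269, B(1))/R(158, 88) = (-15 - 6*(-269)**2)/88 = (-15 - 6*72361)*(1/88) = (-15 - 434166)*(1/88) = -434181*1/88 = -39471/8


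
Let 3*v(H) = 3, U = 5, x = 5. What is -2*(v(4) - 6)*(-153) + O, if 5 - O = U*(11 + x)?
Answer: -1605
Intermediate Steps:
v(H) = 1 (v(H) = (⅓)*3 = 1)
O = -75 (O = 5 - 5*(11 + 5) = 5 - 5*16 = 5 - 1*80 = 5 - 80 = -75)
-2*(v(4) - 6)*(-153) + O = -2*(1 - 6)*(-153) - 75 = -2*(-5)*(-153) - 75 = 10*(-153) - 75 = -1530 - 75 = -1605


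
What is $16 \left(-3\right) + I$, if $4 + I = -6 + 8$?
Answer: $-50$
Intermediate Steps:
$I = -2$ ($I = -4 + \left(-6 + 8\right) = -4 + 2 = -2$)
$16 \left(-3\right) + I = 16 \left(-3\right) - 2 = -48 - 2 = -50$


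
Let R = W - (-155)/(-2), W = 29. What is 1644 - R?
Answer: 3385/2 ≈ 1692.5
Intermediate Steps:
R = -97/2 (R = 29 - (-155)/(-2) = 29 - (-155)*(-1)/2 = 29 - 31*5/2 = 29 - 155/2 = -97/2 ≈ -48.500)
1644 - R = 1644 - 1*(-97/2) = 1644 + 97/2 = 3385/2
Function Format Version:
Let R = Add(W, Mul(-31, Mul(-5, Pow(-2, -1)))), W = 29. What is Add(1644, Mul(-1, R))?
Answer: Rational(3385, 2) ≈ 1692.5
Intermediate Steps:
R = Rational(-97, 2) (R = Add(29, Mul(-31, Mul(-5, Pow(-2, -1)))) = Add(29, Mul(-31, Mul(-5, Rational(-1, 2)))) = Add(29, Mul(-31, Rational(5, 2))) = Add(29, Rational(-155, 2)) = Rational(-97, 2) ≈ -48.500)
Add(1644, Mul(-1, R)) = Add(1644, Mul(-1, Rational(-97, 2))) = Add(1644, Rational(97, 2)) = Rational(3385, 2)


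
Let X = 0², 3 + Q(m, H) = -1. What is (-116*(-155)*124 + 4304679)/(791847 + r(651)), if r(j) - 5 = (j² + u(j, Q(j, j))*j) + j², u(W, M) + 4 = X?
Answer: 6534199/1636850 ≈ 3.9919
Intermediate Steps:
Q(m, H) = -4 (Q(m, H) = -3 - 1 = -4)
X = 0
u(W, M) = -4 (u(W, M) = -4 + 0 = -4)
r(j) = 5 - 4*j + 2*j² (r(j) = 5 + ((j² - 4*j) + j²) = 5 + (-4*j + 2*j²) = 5 - 4*j + 2*j²)
(-116*(-155)*124 + 4304679)/(791847 + r(651)) = (-116*(-155)*124 + 4304679)/(791847 + (5 - 4*651 + 2*651²)) = (17980*124 + 4304679)/(791847 + (5 - 2604 + 2*423801)) = (2229520 + 4304679)/(791847 + (5 - 2604 + 847602)) = 6534199/(791847 + 845003) = 6534199/1636850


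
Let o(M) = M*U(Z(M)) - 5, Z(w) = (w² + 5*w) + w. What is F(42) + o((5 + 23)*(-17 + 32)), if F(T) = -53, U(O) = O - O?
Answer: -58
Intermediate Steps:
Z(w) = w² + 6*w
U(O) = 0
o(M) = -5 (o(M) = M*0 - 5 = 0 - 5 = -5)
F(42) + o((5 + 23)*(-17 + 32)) = -53 - 5 = -58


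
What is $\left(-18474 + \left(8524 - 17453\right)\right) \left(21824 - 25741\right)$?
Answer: $107337551$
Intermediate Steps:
$\left(-18474 + \left(8524 - 17453\right)\right) \left(21824 - 25741\right) = \left(-18474 - 8929\right) \left(-3917\right) = \left(-27403\right) \left(-3917\right) = 107337551$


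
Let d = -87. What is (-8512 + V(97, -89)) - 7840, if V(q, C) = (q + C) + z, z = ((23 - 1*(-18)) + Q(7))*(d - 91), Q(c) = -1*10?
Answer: -21862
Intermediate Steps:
Q(c) = -10
z = -5518 (z = ((23 - 1*(-18)) - 10)*(-87 - 91) = ((23 + 18) - 10)*(-178) = (41 - 10)*(-178) = 31*(-178) = -5518)
V(q, C) = -5518 + C + q (V(q, C) = (q + C) - 5518 = (C + q) - 5518 = -5518 + C + q)
(-8512 + V(97, -89)) - 7840 = (-8512 + (-5518 - 89 + 97)) - 7840 = (-8512 - 5510) - 7840 = -14022 - 7840 = -21862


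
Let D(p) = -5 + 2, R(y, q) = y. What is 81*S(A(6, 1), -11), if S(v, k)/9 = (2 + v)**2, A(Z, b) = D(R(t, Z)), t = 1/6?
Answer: 729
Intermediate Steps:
t = 1/6 ≈ 0.16667
D(p) = -3
A(Z, b) = -3
S(v, k) = 9*(2 + v)**2
81*S(A(6, 1), -11) = 81*(9*(2 - 3)**2) = 81*(9*(-1)**2) = 81*(9*1) = 81*9 = 729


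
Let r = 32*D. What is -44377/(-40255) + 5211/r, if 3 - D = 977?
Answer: 1173373531/1254667840 ≈ 0.93521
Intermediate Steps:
D = -974 (D = 3 - 1*977 = 3 - 977 = -974)
r = -31168 (r = 32*(-974) = -31168)
-44377/(-40255) + 5211/r = -44377/(-40255) + 5211/(-31168) = -44377*(-1/40255) + 5211*(-1/31168) = 44377/40255 - 5211/31168 = 1173373531/1254667840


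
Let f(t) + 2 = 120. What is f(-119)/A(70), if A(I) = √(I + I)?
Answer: 59*√35/35 ≈ 9.9728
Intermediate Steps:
f(t) = 118 (f(t) = -2 + 120 = 118)
A(I) = √2*√I (A(I) = √(2*I) = √2*√I)
f(-119)/A(70) = 118/((√2*√70)) = 118/((2*√35)) = 118*(√35/70) = 59*√35/35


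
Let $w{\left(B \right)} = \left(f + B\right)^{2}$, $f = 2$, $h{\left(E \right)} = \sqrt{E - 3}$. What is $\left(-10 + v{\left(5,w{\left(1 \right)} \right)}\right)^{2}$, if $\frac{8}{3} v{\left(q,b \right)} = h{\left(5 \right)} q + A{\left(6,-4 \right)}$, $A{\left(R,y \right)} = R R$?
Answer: $\frac{617}{32} + \frac{105 \sqrt{2}}{8} \approx 37.843$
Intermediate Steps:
$h{\left(E \right)} = \sqrt{-3 + E}$
$w{\left(B \right)} = \left(2 + B\right)^{2}$
$A{\left(R,y \right)} = R^{2}$
$v{\left(q,b \right)} = \frac{27}{2} + \frac{3 q \sqrt{2}}{8}$ ($v{\left(q,b \right)} = \frac{3 \left(\sqrt{-3 + 5} q + 6^{2}\right)}{8} = \frac{3 \left(\sqrt{2} q + 36\right)}{8} = \frac{3 \left(q \sqrt{2} + 36\right)}{8} = \frac{3 \left(36 + q \sqrt{2}\right)}{8} = \frac{27}{2} + \frac{3 q \sqrt{2}}{8}$)
$\left(-10 + v{\left(5,w{\left(1 \right)} \right)}\right)^{2} = \left(-10 + \left(\frac{27}{2} + \frac{3}{8} \cdot 5 \sqrt{2}\right)\right)^{2} = \left(-10 + \left(\frac{27}{2} + \frac{15 \sqrt{2}}{8}\right)\right)^{2} = \left(\frac{7}{2} + \frac{15 \sqrt{2}}{8}\right)^{2}$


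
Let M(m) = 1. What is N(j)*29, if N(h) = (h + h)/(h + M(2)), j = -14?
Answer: 812/13 ≈ 62.462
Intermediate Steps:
N(h) = 2*h/(1 + h) (N(h) = (h + h)/(h + 1) = (2*h)/(1 + h) = 2*h/(1 + h))
N(j)*29 = (2*(-14)/(1 - 14))*29 = (2*(-14)/(-13))*29 = (2*(-14)*(-1/13))*29 = (28/13)*29 = 812/13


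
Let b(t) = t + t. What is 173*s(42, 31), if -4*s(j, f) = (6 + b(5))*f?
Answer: -21452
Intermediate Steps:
b(t) = 2*t
s(j, f) = -4*f (s(j, f) = -(6 + 2*5)*f/4 = -(6 + 10)*f/4 = -4*f)
173*s(42, 31) = 173*(-4*31) = 173*(-124) = -21452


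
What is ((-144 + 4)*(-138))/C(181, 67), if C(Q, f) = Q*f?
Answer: 19320/12127 ≈ 1.5931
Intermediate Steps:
((-144 + 4)*(-138))/C(181, 67) = ((-144 + 4)*(-138))/((181*67)) = -140*(-138)/12127 = 19320*(1/12127) = 19320/12127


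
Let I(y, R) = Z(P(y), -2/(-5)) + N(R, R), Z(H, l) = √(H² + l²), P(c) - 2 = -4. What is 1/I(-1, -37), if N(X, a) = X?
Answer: -925/34121 - 10*√26/34121 ≈ -0.028604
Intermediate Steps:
P(c) = -2 (P(c) = 2 - 4 = -2)
I(y, R) = R + 2*√26/5 (I(y, R) = √((-2)² + (-2/(-5))²) + R = √(4 + (-2*(-⅕))²) + R = √(4 + (⅖)²) + R = √(4 + 4/25) + R = √(104/25) + R = 2*√26/5 + R = R + 2*√26/5)
1/I(-1, -37) = 1/(-37 + 2*√26/5)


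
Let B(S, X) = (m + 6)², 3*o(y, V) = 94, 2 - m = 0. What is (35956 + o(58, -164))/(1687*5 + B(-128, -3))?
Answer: 107962/25497 ≈ 4.2343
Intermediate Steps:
m = 2 (m = 2 - 1*0 = 2 + 0 = 2)
o(y, V) = 94/3 (o(y, V) = (⅓)*94 = 94/3)
B(S, X) = 64 (B(S, X) = (2 + 6)² = 8² = 64)
(35956 + o(58, -164))/(1687*5 + B(-128, -3)) = (35956 + 94/3)/(1687*5 + 64) = 107962/(3*(8435 + 64)) = (107962/3)/8499 = (107962/3)*(1/8499) = 107962/25497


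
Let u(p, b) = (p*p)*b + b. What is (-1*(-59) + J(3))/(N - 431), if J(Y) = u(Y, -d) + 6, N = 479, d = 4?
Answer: 25/48 ≈ 0.52083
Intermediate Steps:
u(p, b) = b + b*p**2 (u(p, b) = p**2*b + b = b*p**2 + b = b + b*p**2)
J(Y) = 2 - 4*Y**2 (J(Y) = (-1*4)*(1 + Y**2) + 6 = -4*(1 + Y**2) + 6 = (-4 - 4*Y**2) + 6 = 2 - 4*Y**2)
(-1*(-59) + J(3))/(N - 431) = (-1*(-59) + (2 - 4*3**2))/(479 - 431) = (59 + (2 - 4*9))/48 = (59 + (2 - 36))*(1/48) = (59 - 34)*(1/48) = 25*(1/48) = 25/48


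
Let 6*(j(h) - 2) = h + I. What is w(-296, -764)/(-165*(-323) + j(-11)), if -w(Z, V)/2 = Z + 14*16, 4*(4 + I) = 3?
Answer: 128/47373 ≈ 0.0027020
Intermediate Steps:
I = -13/4 (I = -4 + (¼)*3 = -4 + ¾ = -13/4 ≈ -3.2500)
w(Z, V) = -448 - 2*Z (w(Z, V) = -2*(Z + 14*16) = -2*(Z + 224) = -2*(224 + Z) = -448 - 2*Z)
j(h) = 35/24 + h/6 (j(h) = 2 + (h - 13/4)/6 = 2 + (-13/4 + h)/6 = 2 + (-13/24 + h/6) = 35/24 + h/6)
w(-296, -764)/(-165*(-323) + j(-11)) = (-448 - 2*(-296))/(-165*(-323) + (35/24 + (⅙)*(-11))) = (-448 + 592)/(53295 + (35/24 - 11/6)) = 144/(53295 - 3/8) = 144/(426357/8) = 144*(8/426357) = 128/47373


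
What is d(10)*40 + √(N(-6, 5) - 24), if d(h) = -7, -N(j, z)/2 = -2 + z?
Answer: -280 + I*√30 ≈ -280.0 + 5.4772*I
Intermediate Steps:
N(j, z) = 4 - 2*z (N(j, z) = -2*(-2 + z) = 4 - 2*z)
d(10)*40 + √(N(-6, 5) - 24) = -7*40 + √((4 - 2*5) - 24) = -280 + √((4 - 10) - 24) = -280 + √(-6 - 24) = -280 + √(-30) = -280 + I*√30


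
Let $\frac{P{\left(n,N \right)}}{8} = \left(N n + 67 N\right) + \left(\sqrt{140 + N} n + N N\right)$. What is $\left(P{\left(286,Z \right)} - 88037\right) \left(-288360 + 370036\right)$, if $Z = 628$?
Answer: $395353249732 + 2989995008 \sqrt{3} \approx 4.0053 \cdot 10^{11}$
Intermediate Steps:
$P{\left(n,N \right)} = 8 N^{2} + 536 N + 8 N n + 8 n \sqrt{140 + N}$ ($P{\left(n,N \right)} = 8 \left(\left(N n + 67 N\right) + \left(\sqrt{140 + N} n + N N\right)\right) = 8 \left(\left(67 N + N n\right) + \left(n \sqrt{140 + N} + N^{2}\right)\right) = 8 \left(\left(67 N + N n\right) + \left(N^{2} + n \sqrt{140 + N}\right)\right) = 8 \left(N^{2} + 67 N + N n + n \sqrt{140 + N}\right) = 8 N^{2} + 536 N + 8 N n + 8 n \sqrt{140 + N}$)
$\left(P{\left(286,Z \right)} - 88037\right) \left(-288360 + 370036\right) = \left(\left(8 \cdot 628^{2} + 536 \cdot 628 + 8 \cdot 628 \cdot 286 + 8 \cdot 286 \sqrt{140 + 628}\right) - 88037\right) \left(-288360 + 370036\right) = \left(\left(8 \cdot 394384 + 336608 + 1436864 + 8 \cdot 286 \sqrt{768}\right) - 88037\right) 81676 = \left(\left(3155072 + 336608 + 1436864 + 8 \cdot 286 \cdot 16 \sqrt{3}\right) - 88037\right) 81676 = \left(\left(3155072 + 336608 + 1436864 + 36608 \sqrt{3}\right) - 88037\right) 81676 = \left(\left(4928544 + 36608 \sqrt{3}\right) - 88037\right) 81676 = \left(4840507 + 36608 \sqrt{3}\right) 81676 = 395353249732 + 2989995008 \sqrt{3}$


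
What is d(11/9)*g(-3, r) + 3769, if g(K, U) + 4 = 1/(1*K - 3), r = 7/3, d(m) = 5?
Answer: 22489/6 ≈ 3748.2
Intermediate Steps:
r = 7/3 (r = 7*(1/3) = 7/3 ≈ 2.3333)
g(K, U) = -4 + 1/(-3 + K) (g(K, U) = -4 + 1/(1*K - 3) = -4 + 1/(K - 3) = -4 + 1/(-3 + K))
d(11/9)*g(-3, r) + 3769 = 5*((13 - 4*(-3))/(-3 - 3)) + 3769 = 5*((13 + 12)/(-6)) + 3769 = 5*(-1/6*25) + 3769 = 5*(-25/6) + 3769 = -125/6 + 3769 = 22489/6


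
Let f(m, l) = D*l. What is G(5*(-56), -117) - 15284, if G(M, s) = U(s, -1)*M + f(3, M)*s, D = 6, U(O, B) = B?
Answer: 181556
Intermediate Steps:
f(m, l) = 6*l
G(M, s) = -M + 6*M*s (G(M, s) = -M + (6*M)*s = -M + 6*M*s)
G(5*(-56), -117) - 15284 = (5*(-56))*(-1 + 6*(-117)) - 15284 = -280*(-1 - 702) - 15284 = -280*(-703) - 15284 = 196840 - 15284 = 181556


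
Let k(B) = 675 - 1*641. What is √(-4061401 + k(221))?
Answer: 3*I*√451263 ≈ 2015.3*I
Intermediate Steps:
k(B) = 34 (k(B) = 675 - 641 = 34)
√(-4061401 + k(221)) = √(-4061401 + 34) = √(-4061367) = 3*I*√451263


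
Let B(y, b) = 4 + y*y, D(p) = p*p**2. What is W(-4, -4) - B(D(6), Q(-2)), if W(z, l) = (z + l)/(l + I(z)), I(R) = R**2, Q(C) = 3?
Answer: -139982/3 ≈ -46661.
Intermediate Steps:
D(p) = p**3
W(z, l) = (l + z)/(l + z**2) (W(z, l) = (z + l)/(l + z**2) = (l + z)/(l + z**2))
B(y, b) = 4 + y**2
W(-4, -4) - B(D(6), Q(-2)) = (-4 - 4)/(-4 + (-4)**2) - (4 + (6**3)**2) = -8/(-4 + 16) - (4 + 216**2) = -8/12 - (4 + 46656) = (1/12)*(-8) - 1*46660 = -2/3 - 46660 = -139982/3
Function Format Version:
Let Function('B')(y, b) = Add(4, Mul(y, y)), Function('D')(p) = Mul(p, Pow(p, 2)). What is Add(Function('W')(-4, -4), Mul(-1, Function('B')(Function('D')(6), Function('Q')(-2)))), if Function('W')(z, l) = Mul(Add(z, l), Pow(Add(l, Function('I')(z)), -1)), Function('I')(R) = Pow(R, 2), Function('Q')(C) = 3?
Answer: Rational(-139982, 3) ≈ -46661.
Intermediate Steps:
Function('D')(p) = Pow(p, 3)
Function('W')(z, l) = Mul(Pow(Add(l, Pow(z, 2)), -1), Add(l, z)) (Function('W')(z, l) = Mul(Add(z, l), Pow(Add(l, Pow(z, 2)), -1)) = Mul(Add(l, z), Pow(Add(l, Pow(z, 2)), -1)) = Mul(Pow(Add(l, Pow(z, 2)), -1), Add(l, z)))
Function('B')(y, b) = Add(4, Pow(y, 2))
Add(Function('W')(-4, -4), Mul(-1, Function('B')(Function('D')(6), Function('Q')(-2)))) = Add(Mul(Pow(Add(-4, Pow(-4, 2)), -1), Add(-4, -4)), Mul(-1, Add(4, Pow(Pow(6, 3), 2)))) = Add(Mul(Pow(Add(-4, 16), -1), -8), Mul(-1, Add(4, Pow(216, 2)))) = Add(Mul(Pow(12, -1), -8), Mul(-1, Add(4, 46656))) = Add(Mul(Rational(1, 12), -8), Mul(-1, 46660)) = Add(Rational(-2, 3), -46660) = Rational(-139982, 3)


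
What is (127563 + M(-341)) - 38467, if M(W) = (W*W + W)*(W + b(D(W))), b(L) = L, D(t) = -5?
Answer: -40026144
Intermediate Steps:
M(W) = (-5 + W)*(W + W**2) (M(W) = (W*W + W)*(W - 5) = (W**2 + W)*(-5 + W) = (W + W**2)*(-5 + W) = (-5 + W)*(W + W**2))
(127563 + M(-341)) - 38467 = (127563 - 341*(-5 + (-341)**2 - 4*(-341))) - 38467 = (127563 - 341*(-5 + 116281 + 1364)) - 38467 = (127563 - 341*117640) - 38467 = (127563 - 40115240) - 38467 = -39987677 - 38467 = -40026144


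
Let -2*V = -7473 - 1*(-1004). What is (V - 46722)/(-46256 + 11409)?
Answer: 86975/69694 ≈ 1.2480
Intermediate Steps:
V = 6469/2 (V = -(-7473 - 1*(-1004))/2 = -(-7473 + 1004)/2 = -½*(-6469) = 6469/2 ≈ 3234.5)
(V - 46722)/(-46256 + 11409) = (6469/2 - 46722)/(-46256 + 11409) = -86975/2/(-34847) = -86975/2*(-1/34847) = 86975/69694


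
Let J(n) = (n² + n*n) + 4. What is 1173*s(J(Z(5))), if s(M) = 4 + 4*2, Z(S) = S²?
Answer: 14076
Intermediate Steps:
J(n) = 4 + 2*n² (J(n) = (n² + n²) + 4 = 2*n² + 4 = 4 + 2*n²)
s(M) = 12 (s(M) = 4 + 8 = 12)
1173*s(J(Z(5))) = 1173*12 = 14076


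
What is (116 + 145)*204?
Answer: 53244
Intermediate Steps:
(116 + 145)*204 = 261*204 = 53244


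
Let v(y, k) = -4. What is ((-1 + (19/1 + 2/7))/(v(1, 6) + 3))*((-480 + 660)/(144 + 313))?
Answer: -23040/3199 ≈ -7.2022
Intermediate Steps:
((-1 + (19/1 + 2/7))/(v(1, 6) + 3))*((-480 + 660)/(144 + 313)) = ((-1 + (19/1 + 2/7))/(-4 + 3))*((-480 + 660)/(144 + 313)) = ((-1 + (19*1 + 2*(⅐)))/(-1))*(180/457) = ((-1 + (19 + 2/7))*(-1))*(180*(1/457)) = ((-1 + 135/7)*(-1))*(180/457) = ((128/7)*(-1))*(180/457) = -128/7*180/457 = -23040/3199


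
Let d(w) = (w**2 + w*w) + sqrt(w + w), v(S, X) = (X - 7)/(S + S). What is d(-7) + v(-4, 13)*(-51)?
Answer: 545/4 + I*sqrt(14) ≈ 136.25 + 3.7417*I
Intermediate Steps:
v(S, X) = (-7 + X)/(2*S) (v(S, X) = (-7 + X)/((2*S)) = (-7 + X)*(1/(2*S)) = (-7 + X)/(2*S))
d(w) = 2*w**2 + sqrt(2)*sqrt(w) (d(w) = (w**2 + w**2) + sqrt(2*w) = 2*w**2 + sqrt(2)*sqrt(w))
d(-7) + v(-4, 13)*(-51) = (2*(-7)**2 + sqrt(2)*sqrt(-7)) + ((1/2)*(-7 + 13)/(-4))*(-51) = (2*49 + sqrt(2)*(I*sqrt(7))) + ((1/2)*(-1/4)*6)*(-51) = (98 + I*sqrt(14)) - 3/4*(-51) = (98 + I*sqrt(14)) + 153/4 = 545/4 + I*sqrt(14)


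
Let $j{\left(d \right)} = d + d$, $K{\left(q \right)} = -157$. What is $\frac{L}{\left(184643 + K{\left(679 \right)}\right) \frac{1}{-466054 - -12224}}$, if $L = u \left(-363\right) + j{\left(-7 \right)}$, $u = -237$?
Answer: $- \frac{19518547555}{92243} \approx -2.116 \cdot 10^{5}$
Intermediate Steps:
$j{\left(d \right)} = 2 d$
$L = 86017$ ($L = \left(-237\right) \left(-363\right) + 2 \left(-7\right) = 86031 - 14 = 86017$)
$\frac{L}{\left(184643 + K{\left(679 \right)}\right) \frac{1}{-466054 - -12224}} = \frac{86017}{\left(184643 - 157\right) \frac{1}{-466054 - -12224}} = \frac{86017}{184486 \frac{1}{-466054 + 12224}} = \frac{86017}{184486 \frac{1}{-453830}} = \frac{86017}{184486 \left(- \frac{1}{453830}\right)} = \frac{86017}{- \frac{92243}{226915}} = 86017 \left(- \frac{226915}{92243}\right) = - \frac{19518547555}{92243}$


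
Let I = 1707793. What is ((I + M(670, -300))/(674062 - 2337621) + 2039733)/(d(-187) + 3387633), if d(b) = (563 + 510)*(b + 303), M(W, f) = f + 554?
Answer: 3393214481700/5842587227459 ≈ 0.58077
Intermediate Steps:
M(W, f) = 554 + f
d(b) = 325119 + 1073*b (d(b) = 1073*(303 + b) = 325119 + 1073*b)
((I + M(670, -300))/(674062 - 2337621) + 2039733)/(d(-187) + 3387633) = ((1707793 + (554 - 300))/(674062 - 2337621) + 2039733)/((325119 + 1073*(-187)) + 3387633) = ((1707793 + 254)/(-1663559) + 2039733)/((325119 - 200651) + 3387633) = (1708047*(-1/1663559) + 2039733)/(124468 + 3387633) = (-1708047/1663559 + 2039733)/3512101 = (3393214481700/1663559)*(1/3512101) = 3393214481700/5842587227459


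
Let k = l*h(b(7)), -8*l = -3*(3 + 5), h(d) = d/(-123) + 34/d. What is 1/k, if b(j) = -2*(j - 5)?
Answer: -82/2083 ≈ -0.039366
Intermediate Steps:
b(j) = 10 - 2*j (b(j) = -2*(-5 + j) = 10 - 2*j)
h(d) = 34/d - d/123 (h(d) = d*(-1/123) + 34/d = -d/123 + 34/d = 34/d - d/123)
l = 3 (l = -(-3)*(3 + 5)/8 = -(-3)*8/8 = -⅛*(-24) = 3)
k = -2083/82 (k = 3*(34/(10 - 2*7) - (10 - 2*7)/123) = 3*(34/(10 - 14) - (10 - 14)/123) = 3*(34/(-4) - 1/123*(-4)) = 3*(34*(-¼) + 4/123) = 3*(-17/2 + 4/123) = 3*(-2083/246) = -2083/82 ≈ -25.402)
1/k = 1/(-2083/82) = -82/2083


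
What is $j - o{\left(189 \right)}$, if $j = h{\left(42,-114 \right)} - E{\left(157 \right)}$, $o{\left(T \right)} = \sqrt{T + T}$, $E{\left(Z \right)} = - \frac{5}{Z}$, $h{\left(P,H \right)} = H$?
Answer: $- \frac{17893}{157} - 3 \sqrt{42} \approx -133.41$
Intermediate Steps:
$o{\left(T \right)} = \sqrt{2} \sqrt{T}$ ($o{\left(T \right)} = \sqrt{2 T} = \sqrt{2} \sqrt{T}$)
$j = - \frac{17893}{157}$ ($j = -114 - - \frac{5}{157} = -114 + \frac{5}{157} = - \frac{17893}{157} \approx -113.97$)
$j - o{\left(189 \right)} = - \frac{17893}{157} - \sqrt{2} \sqrt{189} = - \frac{17893}{157} - \sqrt{2} \cdot 3 \sqrt{21} = - \frac{17893}{157} - 3 \sqrt{42}$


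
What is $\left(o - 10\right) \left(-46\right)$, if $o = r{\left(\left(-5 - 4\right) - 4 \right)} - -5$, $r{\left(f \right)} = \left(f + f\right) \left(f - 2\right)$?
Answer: $-17710$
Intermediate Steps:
$r{\left(f \right)} = 2 f \left(-2 + f\right)$
$o = 395$ ($o = 2 \left(\left(-5 - 4\right) - 4\right) \left(-2 - 13\right) - -5 = 2 \left(-9 - 4\right) \left(-2 - 13\right) + 5 = 2 \left(-13\right) \left(-2 - 13\right) + 5 = 2 \left(-13\right) \left(-15\right) + 5 = 390 + 5 = 395$)
$\left(o - 10\right) \left(-46\right) = \left(395 - 10\right) \left(-46\right) = 385 \left(-46\right) = -17710$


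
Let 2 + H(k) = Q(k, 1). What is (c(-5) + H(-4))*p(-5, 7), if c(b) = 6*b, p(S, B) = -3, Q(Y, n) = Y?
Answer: 108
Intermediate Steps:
H(k) = -2 + k
(c(-5) + H(-4))*p(-5, 7) = (6*(-5) + (-2 - 4))*(-3) = (-30 - 6)*(-3) = -36*(-3) = 108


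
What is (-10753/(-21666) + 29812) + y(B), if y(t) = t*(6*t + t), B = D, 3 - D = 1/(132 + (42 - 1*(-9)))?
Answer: 7225559123251/241857558 ≈ 29875.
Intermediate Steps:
D = 548/183 (D = 3 - 1/(132 + (42 - 1*(-9))) = 3 - 1/(132 + (42 + 9)) = 3 - 1/(132 + 51) = 3 - 1/183 = 548/183 ≈ 2.9945)
B = 548/183 ≈ 2.9945
y(t) = 7*t² (y(t) = t*(7*t) = 7*t²)
(-10753/(-21666) + 29812) + y(B) = (-10753/(-21666) + 29812) + 7*(548/183)² = (-10753*(-1/21666) + 29812) + 7*(300304/33489) = (10753/21666 + 29812) + 2102128/33489 = 645917545/21666 + 2102128/33489 = 7225559123251/241857558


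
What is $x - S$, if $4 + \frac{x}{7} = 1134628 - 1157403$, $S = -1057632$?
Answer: $898179$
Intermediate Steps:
$x = -159453$ ($x = -28 + 7 \left(1134628 - 1157403\right) = -28 + 7 \left(-22775\right) = -28 - 159425 = -159453$)
$x - S = -159453 - -1057632 = -159453 + 1057632 = 898179$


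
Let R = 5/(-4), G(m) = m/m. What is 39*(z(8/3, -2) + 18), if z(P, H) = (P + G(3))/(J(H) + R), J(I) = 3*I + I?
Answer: 25402/37 ≈ 686.54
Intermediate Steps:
J(I) = 4*I
G(m) = 1
R = -5/4 (R = 5*(-1/4) = -5/4 ≈ -1.2500)
z(P, H) = (1 + P)/(-5/4 + 4*H) (z(P, H) = (P + 1)/(4*H - 5/4) = (1 + P)/(-5/4 + 4*H))
39*(z(8/3, -2) + 18) = 39*(4*(1 + 8/3)/(-5 + 16*(-2)) + 18) = 39*(4*(1 + 8*(1/3))/(-5 - 32) + 18) = 39*(4*(1 + 8/3)/(-37) + 18) = 39*(4*(-1/37)*(11/3) + 18) = 39*(-44/111 + 18) = 39*(1954/111) = 25402/37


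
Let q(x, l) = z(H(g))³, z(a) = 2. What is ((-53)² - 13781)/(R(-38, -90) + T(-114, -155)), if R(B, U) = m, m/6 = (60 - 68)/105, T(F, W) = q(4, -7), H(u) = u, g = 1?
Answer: -96005/66 ≈ -1454.6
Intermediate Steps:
q(x, l) = 8 (q(x, l) = 2³ = 8)
T(F, W) = 8
m = -16/35 (m = 6*((60 - 68)/105) = 6*(-8*1/105) = 6*(-8/105) = -16/35 ≈ -0.45714)
R(B, U) = -16/35
((-53)² - 13781)/(R(-38, -90) + T(-114, -155)) = ((-53)² - 13781)/(-16/35 + 8) = (2809 - 13781)/(264/35) = -10972*35/264 = -96005/66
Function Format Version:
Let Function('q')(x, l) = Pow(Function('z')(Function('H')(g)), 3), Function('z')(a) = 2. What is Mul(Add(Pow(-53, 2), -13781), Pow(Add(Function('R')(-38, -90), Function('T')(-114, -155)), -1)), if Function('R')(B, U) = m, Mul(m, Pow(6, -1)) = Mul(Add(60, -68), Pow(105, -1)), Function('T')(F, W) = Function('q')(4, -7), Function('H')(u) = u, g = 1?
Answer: Rational(-96005, 66) ≈ -1454.6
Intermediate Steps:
Function('q')(x, l) = 8 (Function('q')(x, l) = Pow(2, 3) = 8)
Function('T')(F, W) = 8
m = Rational(-16, 35) (m = Mul(6, Mul(Add(60, -68), Pow(105, -1))) = Mul(6, Mul(-8, Rational(1, 105))) = Mul(6, Rational(-8, 105)) = Rational(-16, 35) ≈ -0.45714)
Function('R')(B, U) = Rational(-16, 35)
Mul(Add(Pow(-53, 2), -13781), Pow(Add(Function('R')(-38, -90), Function('T')(-114, -155)), -1)) = Mul(Add(Pow(-53, 2), -13781), Pow(Add(Rational(-16, 35), 8), -1)) = Mul(Add(2809, -13781), Pow(Rational(264, 35), -1)) = Mul(-10972, Rational(35, 264)) = Rational(-96005, 66)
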